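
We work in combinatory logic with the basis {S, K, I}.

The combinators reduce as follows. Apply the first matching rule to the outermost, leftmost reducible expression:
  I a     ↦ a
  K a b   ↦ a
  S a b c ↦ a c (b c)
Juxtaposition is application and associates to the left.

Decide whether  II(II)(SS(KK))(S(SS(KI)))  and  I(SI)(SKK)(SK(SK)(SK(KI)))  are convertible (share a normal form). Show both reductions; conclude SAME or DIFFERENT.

Answer: DIFFERENT — A ⇓ S(S(SS(KI)))K, B ⇓ SK(KI)

Working:
Term A:
  start: II(II)(SS(KK))(S(SS(KI)))
  step 1: I(II)(SS(KK))(S(SS(KI)))
  step 2: II(SS(KK))(S(SS(KI)))
  step 3: I(SS(KK))(S(SS(KI)))
  step 4: SS(KK)(S(SS(KI)))
  step 5: S(S(SS(KI)))(KK(S(SS(KI))))
  step 6: S(S(SS(KI)))K

Term B:
  start: I(SI)(SKK)(SK(SK)(SK(KI)))
  step 1: SI(SKK)(SK(SK)(SK(KI)))
  step 2: I(SK(SK)(SK(KI)))(SKK(SK(SK)(SK(KI))))
  step 3: SK(SK)(SK(KI))(SKK(SK(SK)(SK(KI))))
  step 4: K(SK(KI))(SK(SK(KI)))(SKK(SK(SK)(SK(KI))))
  step 5: SK(KI)(SKK(SK(SK)(SK(KI))))
  step 6: K(SKK(SK(SK)(SK(KI))))(KI(SKK(SK(SK)(SK(KI)))))
  step 7: SKK(SK(SK)(SK(KI)))
  step 8: K(SK(SK)(SK(KI)))(K(SK(SK)(SK(KI))))
  step 9: SK(SK)(SK(KI))
  step 10: K(SK(KI))(SK(SK(KI)))
  step 11: SK(KI)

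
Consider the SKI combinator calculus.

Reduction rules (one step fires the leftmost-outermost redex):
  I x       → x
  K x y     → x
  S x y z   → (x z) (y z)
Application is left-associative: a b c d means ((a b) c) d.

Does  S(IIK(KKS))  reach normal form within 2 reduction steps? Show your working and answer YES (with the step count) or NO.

Answer: NO — after 2 steps the term is S(K(KKS)), not yet normal

Working:
  start: S(IIK(KKS))
  step 1: S(IK(KKS))
  step 2: S(K(KKS))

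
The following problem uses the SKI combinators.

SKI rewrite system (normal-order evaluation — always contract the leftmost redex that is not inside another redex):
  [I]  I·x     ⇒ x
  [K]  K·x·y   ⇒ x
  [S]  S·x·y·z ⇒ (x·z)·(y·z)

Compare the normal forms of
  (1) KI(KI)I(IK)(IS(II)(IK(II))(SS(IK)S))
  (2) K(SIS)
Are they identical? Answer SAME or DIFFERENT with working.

Term A:
  start: KI(KI)I(IK)(IS(II)(IK(II))(SS(IK)S))
  →1  II(IK)(IS(II)(IK(II))(SS(IK)S))
  →2  I(IK)(IS(II)(IK(II))(SS(IK)S))
  →3  IK(IS(II)(IK(II))(SS(IK)S))
  →4  K(IS(II)(IK(II))(SS(IK)S))
  →5  K(S(II)(IK(II))(SS(IK)S))
  →6  K(II(SS(IK)S)(IK(II)(SS(IK)S)))
  →7  K(I(SS(IK)S)(IK(II)(SS(IK)S)))
  →8  K(SS(IK)S(IK(II)(SS(IK)S)))
  →9  K(SS(IKS)(IK(II)(SS(IK)S)))
  →10  K(S(IK(II)(SS(IK)S))(IKS(IK(II)(SS(IK)S))))
  →11  K(S(K(II)(SS(IK)S))(IKS(IK(II)(SS(IK)S))))
  →12  K(S(II)(IKS(IK(II)(SS(IK)S))))
  →13  K(SI(IKS(IK(II)(SS(IK)S))))
  →14  K(SI(KS(IK(II)(SS(IK)S))))
  →15  K(SIS)

Term B:
  start: K(SIS)

Answer: SAME — A ⇓ K(SIS), B ⇓ K(SIS)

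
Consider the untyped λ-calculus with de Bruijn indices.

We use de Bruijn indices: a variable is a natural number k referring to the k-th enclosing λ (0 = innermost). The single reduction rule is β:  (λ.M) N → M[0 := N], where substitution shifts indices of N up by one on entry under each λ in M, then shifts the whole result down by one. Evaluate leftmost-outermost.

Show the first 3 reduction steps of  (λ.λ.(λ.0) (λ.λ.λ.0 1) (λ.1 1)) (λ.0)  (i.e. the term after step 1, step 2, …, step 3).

  start: (λ.λ.(λ.0) (λ.λ.λ.0 1) (λ.1 1)) (λ.0)
  →1  λ.(λ.0) (λ.λ.λ.0 1) (λ.1 1)
  →2  λ.(λ.λ.λ.0 1) (λ.1 1)
  →3  λ.λ.λ.0 1

Answer: after 3 steps: λ.λ.λ.0 1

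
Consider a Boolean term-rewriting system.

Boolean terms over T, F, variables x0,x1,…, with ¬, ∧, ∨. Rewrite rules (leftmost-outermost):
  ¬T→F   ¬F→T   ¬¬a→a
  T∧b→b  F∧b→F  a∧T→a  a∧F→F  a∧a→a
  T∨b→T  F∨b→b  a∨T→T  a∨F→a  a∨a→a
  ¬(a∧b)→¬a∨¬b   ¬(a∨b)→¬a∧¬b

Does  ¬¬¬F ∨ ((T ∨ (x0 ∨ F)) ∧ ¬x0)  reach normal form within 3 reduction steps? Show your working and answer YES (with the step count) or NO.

  start: ¬¬¬F ∨ ((T ∨ (x0 ∨ F)) ∧ ¬x0)
  →1  ¬F ∨ ((T ∨ (x0 ∨ F)) ∧ ¬x0)
  →2  T ∨ ((T ∨ (x0 ∨ F)) ∧ ¬x0)
  →3  T

Answer: YES — reaches normal form T in 3 ≤ 3 steps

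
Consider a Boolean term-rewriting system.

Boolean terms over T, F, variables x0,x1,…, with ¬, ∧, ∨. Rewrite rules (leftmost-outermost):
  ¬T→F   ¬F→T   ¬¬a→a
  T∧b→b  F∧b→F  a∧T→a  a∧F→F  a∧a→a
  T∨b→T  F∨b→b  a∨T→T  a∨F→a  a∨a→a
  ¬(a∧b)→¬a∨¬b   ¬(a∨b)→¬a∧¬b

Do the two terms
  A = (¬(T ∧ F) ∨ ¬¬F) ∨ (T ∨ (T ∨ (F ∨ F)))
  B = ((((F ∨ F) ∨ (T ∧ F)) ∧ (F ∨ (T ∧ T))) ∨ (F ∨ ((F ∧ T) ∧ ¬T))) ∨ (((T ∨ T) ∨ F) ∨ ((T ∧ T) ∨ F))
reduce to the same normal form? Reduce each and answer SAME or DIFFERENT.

Answer: SAME — A ⇓ T, B ⇓ T

Derivation:
Term A:
  start: (¬(T ∧ F) ∨ ¬¬F) ∨ (T ∨ (T ∨ (F ∨ F)))
  →1  ((¬T ∨ ¬F) ∨ ¬¬F) ∨ (T ∨ (T ∨ (F ∨ F)))
  →2  ((F ∨ ¬F) ∨ ¬¬F) ∨ (T ∨ (T ∨ (F ∨ F)))
  →3  (¬F ∨ ¬¬F) ∨ (T ∨ (T ∨ (F ∨ F)))
  →4  (T ∨ ¬¬F) ∨ (T ∨ (T ∨ (F ∨ F)))
  →5  T ∨ (T ∨ (T ∨ (F ∨ F)))
  →6  T

Term B:
  start: ((((F ∨ F) ∨ (T ∧ F)) ∧ (F ∨ (T ∧ T))) ∨ (F ∨ ((F ∧ T) ∧ ¬T))) ∨ (((T ∨ T) ∨ F) ∨ ((T ∧ T) ∨ F))
  →1  (((F ∨ (T ∧ F)) ∧ (F ∨ (T ∧ T))) ∨ (F ∨ ((F ∧ T) ∧ ¬T))) ∨ (((T ∨ T) ∨ F) ∨ ((T ∧ T) ∨ F))
  →2  (((T ∧ F) ∧ (F ∨ (T ∧ T))) ∨ (F ∨ ((F ∧ T) ∧ ¬T))) ∨ (((T ∨ T) ∨ F) ∨ ((T ∧ T) ∨ F))
  →3  ((F ∧ (F ∨ (T ∧ T))) ∨ (F ∨ ((F ∧ T) ∧ ¬T))) ∨ (((T ∨ T) ∨ F) ∨ ((T ∧ T) ∨ F))
  →4  (F ∨ (F ∨ ((F ∧ T) ∧ ¬T))) ∨ (((T ∨ T) ∨ F) ∨ ((T ∧ T) ∨ F))
  →5  (F ∨ ((F ∧ T) ∧ ¬T)) ∨ (((T ∨ T) ∨ F) ∨ ((T ∧ T) ∨ F))
  →6  ((F ∧ T) ∧ ¬T) ∨ (((T ∨ T) ∨ F) ∨ ((T ∧ T) ∨ F))
  →7  (F ∧ ¬T) ∨ (((T ∨ T) ∨ F) ∨ ((T ∧ T) ∨ F))
  →8  F ∨ (((T ∨ T) ∨ F) ∨ ((T ∧ T) ∨ F))
  →9  ((T ∨ T) ∨ F) ∨ ((T ∧ T) ∨ F)
  →10  (T ∨ T) ∨ ((T ∧ T) ∨ F)
  →11  T ∨ ((T ∧ T) ∨ F)
  →12  T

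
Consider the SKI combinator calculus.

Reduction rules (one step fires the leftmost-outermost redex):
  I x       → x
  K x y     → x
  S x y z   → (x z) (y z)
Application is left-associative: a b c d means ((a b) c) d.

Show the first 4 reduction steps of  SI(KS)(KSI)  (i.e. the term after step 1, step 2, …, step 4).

  start: SI(KS)(KSI)
  step 1: I(KSI)(KS(KSI))
  step 2: KSI(KS(KSI))
  step 3: S(KS(KSI))
  step 4: SS

Answer: after 4 steps: SS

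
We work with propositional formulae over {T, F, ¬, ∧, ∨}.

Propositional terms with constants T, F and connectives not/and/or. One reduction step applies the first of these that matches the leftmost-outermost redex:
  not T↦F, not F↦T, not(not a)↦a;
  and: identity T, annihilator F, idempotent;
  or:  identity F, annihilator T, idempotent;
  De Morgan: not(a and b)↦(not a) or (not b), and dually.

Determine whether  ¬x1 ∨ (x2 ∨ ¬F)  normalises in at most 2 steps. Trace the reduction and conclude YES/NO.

Answer: NO — after 2 steps the term is ¬x1 ∨ T, not yet normal

Reduction:
  start: ¬x1 ∨ (x2 ∨ ¬F)
  step 1: ¬x1 ∨ (x2 ∨ T)
  step 2: ¬x1 ∨ T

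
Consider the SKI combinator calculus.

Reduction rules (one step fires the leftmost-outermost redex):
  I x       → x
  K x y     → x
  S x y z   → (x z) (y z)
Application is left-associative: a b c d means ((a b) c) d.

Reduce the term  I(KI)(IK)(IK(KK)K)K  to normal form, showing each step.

Answer: normal form = K  (in 6 steps)

Working:
  start: I(KI)(IK)(IK(KK)K)K
  step 1: KI(IK)(IK(KK)K)K
  step 2: I(IK(KK)K)K
  step 3: IK(KK)KK
  step 4: K(KK)KK
  step 5: KKK
  step 6: K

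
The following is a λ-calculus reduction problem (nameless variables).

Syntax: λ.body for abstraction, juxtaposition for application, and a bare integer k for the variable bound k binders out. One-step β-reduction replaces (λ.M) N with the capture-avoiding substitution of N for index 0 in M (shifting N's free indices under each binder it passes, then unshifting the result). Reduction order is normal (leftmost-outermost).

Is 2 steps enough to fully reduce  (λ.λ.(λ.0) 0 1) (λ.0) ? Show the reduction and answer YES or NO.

Answer: YES — reaches normal form λ.0 (λ.0) in 2 ≤ 2 steps

Reduction:
  start: (λ.λ.(λ.0) 0 1) (λ.0)
  →1  λ.(λ.0) 0 (λ.0)
  →2  λ.0 (λ.0)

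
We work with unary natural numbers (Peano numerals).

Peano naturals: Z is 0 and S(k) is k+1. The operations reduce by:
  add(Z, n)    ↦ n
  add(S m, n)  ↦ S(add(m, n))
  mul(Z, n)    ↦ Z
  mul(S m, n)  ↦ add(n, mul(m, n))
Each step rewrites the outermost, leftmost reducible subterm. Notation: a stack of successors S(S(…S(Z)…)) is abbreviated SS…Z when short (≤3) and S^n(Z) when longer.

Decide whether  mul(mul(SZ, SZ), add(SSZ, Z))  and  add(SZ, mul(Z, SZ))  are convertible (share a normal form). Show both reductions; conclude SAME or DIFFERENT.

Answer: DIFFERENT — A ⇓ SSZ, B ⇓ SZ

Working:
Term A:
  start: mul(mul(SZ, SZ), add(SSZ, Z))
  step 1: mul(add(SZ, mul(Z, SZ)), add(SSZ, Z))
  step 2: mul(S(add(Z, mul(Z, SZ))), add(SSZ, Z))
  step 3: add(add(SSZ, Z), mul(add(Z, mul(Z, SZ)), add(SSZ, Z)))
  step 4: add(S(add(SZ, Z)), mul(add(Z, mul(Z, SZ)), add(SSZ, Z)))
  step 5: S(add(add(SZ, Z), mul(add(Z, mul(Z, SZ)), add(SSZ, Z))))
  step 6: S(add(S(add(Z, Z)), mul(add(Z, mul(Z, SZ)), add(SSZ, Z))))
  step 7: S(S(add(add(Z, Z), mul(add(Z, mul(Z, SZ)), add(SSZ, Z)))))
  step 8: S(S(add(Z, mul(add(Z, mul(Z, SZ)), add(SSZ, Z)))))
  step 9: S(S(mul(add(Z, mul(Z, SZ)), add(SSZ, Z))))
  step 10: S(S(mul(mul(Z, SZ), add(SSZ, Z))))
  step 11: S(S(mul(Z, add(SSZ, Z))))
  step 12: SSZ

Term B:
  start: add(SZ, mul(Z, SZ))
  step 1: S(add(Z, mul(Z, SZ)))
  step 2: S(mul(Z, SZ))
  step 3: SZ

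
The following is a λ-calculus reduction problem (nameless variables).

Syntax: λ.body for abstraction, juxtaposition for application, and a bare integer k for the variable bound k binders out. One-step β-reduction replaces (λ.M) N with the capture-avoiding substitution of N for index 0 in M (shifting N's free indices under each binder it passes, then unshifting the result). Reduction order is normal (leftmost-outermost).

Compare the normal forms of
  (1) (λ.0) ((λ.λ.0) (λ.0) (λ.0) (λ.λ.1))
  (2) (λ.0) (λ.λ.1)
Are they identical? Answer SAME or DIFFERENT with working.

Term A:
  start: (λ.0) ((λ.λ.0) (λ.0) (λ.0) (λ.λ.1))
  step 1: (λ.λ.0) (λ.0) (λ.0) (λ.λ.1)
  step 2: (λ.0) (λ.0) (λ.λ.1)
  step 3: (λ.0) (λ.λ.1)
  step 4: λ.λ.1

Term B:
  start: (λ.0) (λ.λ.1)
  step 1: λ.λ.1

Answer: SAME — A ⇓ λ.λ.1, B ⇓ λ.λ.1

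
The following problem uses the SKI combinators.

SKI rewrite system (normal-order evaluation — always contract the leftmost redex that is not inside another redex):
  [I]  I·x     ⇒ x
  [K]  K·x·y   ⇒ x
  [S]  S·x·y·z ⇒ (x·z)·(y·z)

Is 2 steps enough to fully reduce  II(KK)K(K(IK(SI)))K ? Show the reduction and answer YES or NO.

Answer: NO — after 2 steps the term is KKK(K(IK(SI)))K, not yet normal

Reduction:
  start: II(KK)K(K(IK(SI)))K
  step 1: I(KK)K(K(IK(SI)))K
  step 2: KKK(K(IK(SI)))K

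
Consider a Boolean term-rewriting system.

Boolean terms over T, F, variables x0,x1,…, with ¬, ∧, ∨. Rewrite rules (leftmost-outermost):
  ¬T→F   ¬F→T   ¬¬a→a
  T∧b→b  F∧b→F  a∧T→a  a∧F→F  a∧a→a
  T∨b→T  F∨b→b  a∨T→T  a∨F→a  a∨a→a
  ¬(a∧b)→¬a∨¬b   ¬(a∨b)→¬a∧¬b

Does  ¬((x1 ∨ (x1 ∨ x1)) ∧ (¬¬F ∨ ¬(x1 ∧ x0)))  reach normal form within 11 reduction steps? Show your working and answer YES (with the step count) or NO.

Answer: YES — reaches normal form ¬x1 ∨ (x1 ∧ x0) in 10 ≤ 11 steps

Working:
  start: ¬((x1 ∨ (x1 ∨ x1)) ∧ (¬¬F ∨ ¬(x1 ∧ x0)))
  step 1: ¬(x1 ∨ (x1 ∨ x1)) ∨ ¬(¬¬F ∨ ¬(x1 ∧ x0))
  step 2: (¬x1 ∧ ¬(x1 ∨ x1)) ∨ ¬(¬¬F ∨ ¬(x1 ∧ x0))
  step 3: (¬x1 ∧ (¬x1 ∧ ¬x1)) ∨ ¬(¬¬F ∨ ¬(x1 ∧ x0))
  step 4: (¬x1 ∧ ¬x1) ∨ ¬(¬¬F ∨ ¬(x1 ∧ x0))
  step 5: ¬x1 ∨ ¬(¬¬F ∨ ¬(x1 ∧ x0))
  step 6: ¬x1 ∨ (¬¬¬F ∧ ¬¬(x1 ∧ x0))
  step 7: ¬x1 ∨ (¬F ∧ ¬¬(x1 ∧ x0))
  step 8: ¬x1 ∨ (T ∧ ¬¬(x1 ∧ x0))
  step 9: ¬x1 ∨ ¬¬(x1 ∧ x0)
  step 10: ¬x1 ∨ (x1 ∧ x0)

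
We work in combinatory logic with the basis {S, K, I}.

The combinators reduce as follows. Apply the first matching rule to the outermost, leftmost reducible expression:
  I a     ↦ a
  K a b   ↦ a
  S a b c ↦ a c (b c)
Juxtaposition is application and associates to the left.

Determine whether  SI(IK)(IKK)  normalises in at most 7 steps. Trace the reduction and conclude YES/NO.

  start: SI(IK)(IKK)
  [1] I(IKK)(IK(IKK))
  [2] IKK(IK(IKK))
  [3] KK(IK(IKK))
  [4] K

Answer: YES — reaches normal form K in 4 ≤ 7 steps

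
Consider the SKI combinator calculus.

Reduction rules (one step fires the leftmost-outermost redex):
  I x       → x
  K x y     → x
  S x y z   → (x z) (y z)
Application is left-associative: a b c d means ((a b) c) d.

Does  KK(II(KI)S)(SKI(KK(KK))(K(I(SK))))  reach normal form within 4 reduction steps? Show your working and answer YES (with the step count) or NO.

Answer: NO — after 4 steps the term is K(K(K(I(SK)))), not yet normal

Reduction:
  start: KK(II(KI)S)(SKI(KK(KK))(K(I(SK))))
  step 1: K(SKI(KK(KK))(K(I(SK))))
  step 2: K(K(KK(KK))(I(KK(KK)))(K(I(SK))))
  step 3: K(KK(KK)(K(I(SK))))
  step 4: K(K(K(I(SK))))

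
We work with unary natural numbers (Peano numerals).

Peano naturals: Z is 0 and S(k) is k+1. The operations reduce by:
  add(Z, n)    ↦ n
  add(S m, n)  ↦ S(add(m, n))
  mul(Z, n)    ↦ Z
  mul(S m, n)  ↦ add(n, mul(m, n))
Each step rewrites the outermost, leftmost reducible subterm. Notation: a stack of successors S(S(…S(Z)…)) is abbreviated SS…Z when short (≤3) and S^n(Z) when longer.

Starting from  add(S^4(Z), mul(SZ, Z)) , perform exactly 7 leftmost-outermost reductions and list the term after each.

  start: add(S^4(Z), mul(SZ, Z))
  →1  S(add(SSSZ, mul(SZ, Z)))
  →2  S(S(add(SSZ, mul(SZ, Z))))
  →3  S(S(S(add(SZ, mul(SZ, Z)))))
  →4  S(S(S(S(add(Z, mul(SZ, Z))))))
  →5  S(S(S(S(mul(SZ, Z)))))
  →6  S(S(S(S(add(Z, mul(Z, Z))))))
  →7  S(S(S(S(mul(Z, Z)))))

Answer: after 7 steps: S(S(S(S(mul(Z, Z)))))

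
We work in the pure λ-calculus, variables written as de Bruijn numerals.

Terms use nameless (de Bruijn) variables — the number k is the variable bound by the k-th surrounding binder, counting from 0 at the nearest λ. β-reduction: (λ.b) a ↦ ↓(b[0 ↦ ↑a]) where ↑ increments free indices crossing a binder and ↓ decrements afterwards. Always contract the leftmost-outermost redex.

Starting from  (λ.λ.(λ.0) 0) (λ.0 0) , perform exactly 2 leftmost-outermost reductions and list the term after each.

  start: (λ.λ.(λ.0) 0) (λ.0 0)
  step 1: λ.(λ.0) 0
  step 2: λ.0

Answer: after 2 steps: λ.0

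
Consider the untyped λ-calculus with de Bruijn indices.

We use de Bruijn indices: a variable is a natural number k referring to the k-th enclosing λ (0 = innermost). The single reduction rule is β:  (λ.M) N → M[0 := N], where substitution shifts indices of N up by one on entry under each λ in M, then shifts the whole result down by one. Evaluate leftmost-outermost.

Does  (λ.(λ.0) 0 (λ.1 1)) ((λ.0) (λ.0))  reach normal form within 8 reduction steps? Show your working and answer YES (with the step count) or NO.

Answer: YES — reaches normal form λ.λ.0 in 7 ≤ 8 steps

Reduction:
  start: (λ.(λ.0) 0 (λ.1 1)) ((λ.0) (λ.0))
  step 1: (λ.0) ((λ.0) (λ.0)) (λ.(λ.0) (λ.0) ((λ.0) (λ.0)))
  step 2: (λ.0) (λ.0) (λ.(λ.0) (λ.0) ((λ.0) (λ.0)))
  step 3: (λ.0) (λ.(λ.0) (λ.0) ((λ.0) (λ.0)))
  step 4: λ.(λ.0) (λ.0) ((λ.0) (λ.0))
  step 5: λ.(λ.0) ((λ.0) (λ.0))
  step 6: λ.(λ.0) (λ.0)
  step 7: λ.λ.0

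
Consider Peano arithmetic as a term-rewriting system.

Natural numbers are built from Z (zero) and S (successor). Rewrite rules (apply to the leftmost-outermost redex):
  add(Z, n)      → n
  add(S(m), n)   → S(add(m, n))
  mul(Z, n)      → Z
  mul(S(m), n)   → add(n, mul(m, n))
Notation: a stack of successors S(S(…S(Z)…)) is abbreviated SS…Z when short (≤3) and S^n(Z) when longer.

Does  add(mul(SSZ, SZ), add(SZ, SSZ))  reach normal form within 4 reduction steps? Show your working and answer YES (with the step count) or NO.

  start: add(mul(SSZ, SZ), add(SZ, SSZ))
  →1  add(add(SZ, mul(SZ, SZ)), add(SZ, SSZ))
  →2  add(S(add(Z, mul(SZ, SZ))), add(SZ, SSZ))
  →3  S(add(add(Z, mul(SZ, SZ)), add(SZ, SSZ)))
  →4  S(add(mul(SZ, SZ), add(SZ, SSZ)))

Answer: NO — after 4 steps the term is S(add(mul(SZ, SZ), add(SZ, SSZ))), not yet normal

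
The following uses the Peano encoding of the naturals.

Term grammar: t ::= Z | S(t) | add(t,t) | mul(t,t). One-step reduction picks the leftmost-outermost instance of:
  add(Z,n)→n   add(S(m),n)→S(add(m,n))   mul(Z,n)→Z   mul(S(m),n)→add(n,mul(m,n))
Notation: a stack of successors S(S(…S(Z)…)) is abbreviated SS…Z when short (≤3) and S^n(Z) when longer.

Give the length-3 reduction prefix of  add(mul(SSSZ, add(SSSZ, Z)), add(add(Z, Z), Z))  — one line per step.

Answer: after 3 steps: add(S(add(add(SSZ, Z), mul(SSZ, add(SSSZ, Z)))), add(add(Z, Z), Z))

Derivation:
  start: add(mul(SSSZ, add(SSSZ, Z)), add(add(Z, Z), Z))
  [1] add(add(add(SSSZ, Z), mul(SSZ, add(SSSZ, Z))), add(add(Z, Z), Z))
  [2] add(add(S(add(SSZ, Z)), mul(SSZ, add(SSSZ, Z))), add(add(Z, Z), Z))
  [3] add(S(add(add(SSZ, Z), mul(SSZ, add(SSSZ, Z)))), add(add(Z, Z), Z))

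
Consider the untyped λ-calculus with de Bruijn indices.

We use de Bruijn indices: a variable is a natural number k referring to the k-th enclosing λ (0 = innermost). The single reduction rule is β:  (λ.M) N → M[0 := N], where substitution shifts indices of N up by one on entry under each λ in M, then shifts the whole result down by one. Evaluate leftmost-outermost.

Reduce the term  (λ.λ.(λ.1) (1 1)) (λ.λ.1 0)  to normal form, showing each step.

Answer: normal form = λ.0  (in 2 steps)

Working:
  start: (λ.λ.(λ.1) (1 1)) (λ.λ.1 0)
  [1] λ.(λ.1) ((λ.λ.1 0) (λ.λ.1 0))
  [2] λ.0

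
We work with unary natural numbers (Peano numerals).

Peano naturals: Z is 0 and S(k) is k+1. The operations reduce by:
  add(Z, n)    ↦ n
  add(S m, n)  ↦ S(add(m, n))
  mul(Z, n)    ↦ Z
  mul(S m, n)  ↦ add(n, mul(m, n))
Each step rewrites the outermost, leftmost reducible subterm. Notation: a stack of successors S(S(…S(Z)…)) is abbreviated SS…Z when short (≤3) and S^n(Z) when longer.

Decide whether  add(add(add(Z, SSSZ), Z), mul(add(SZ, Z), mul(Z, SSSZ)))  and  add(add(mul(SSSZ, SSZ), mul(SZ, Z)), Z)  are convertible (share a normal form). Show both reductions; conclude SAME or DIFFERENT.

Term A:
  start: add(add(add(Z, SSSZ), Z), mul(add(SZ, Z), mul(Z, SSSZ)))
  [1] add(add(SSSZ, Z), mul(add(SZ, Z), mul(Z, SSSZ)))
  [2] add(S(add(SSZ, Z)), mul(add(SZ, Z), mul(Z, SSSZ)))
  [3] S(add(add(SSZ, Z), mul(add(SZ, Z), mul(Z, SSSZ))))
  [4] S(add(S(add(SZ, Z)), mul(add(SZ, Z), mul(Z, SSSZ))))
  [5] S(S(add(add(SZ, Z), mul(add(SZ, Z), mul(Z, SSSZ)))))
  [6] S(S(add(S(add(Z, Z)), mul(add(SZ, Z), mul(Z, SSSZ)))))
  [7] S(S(S(add(add(Z, Z), mul(add(SZ, Z), mul(Z, SSSZ))))))
  [8] S(S(S(add(Z, mul(add(SZ, Z), mul(Z, SSSZ))))))
  [9] S(S(S(mul(add(SZ, Z), mul(Z, SSSZ)))))
  [10] S(S(S(mul(S(add(Z, Z)), mul(Z, SSSZ)))))
  [11] S(S(S(add(mul(Z, SSSZ), mul(add(Z, Z), mul(Z, SSSZ))))))
  [12] S(S(S(add(Z, mul(add(Z, Z), mul(Z, SSSZ))))))
  [13] S(S(S(mul(add(Z, Z), mul(Z, SSSZ)))))
  [14] S(S(S(mul(Z, mul(Z, SSSZ)))))
  [15] SSSZ

Term B:
  start: add(add(mul(SSSZ, SSZ), mul(SZ, Z)), Z)
  [1] add(add(add(SSZ, mul(SSZ, SSZ)), mul(SZ, Z)), Z)
  [2] add(add(S(add(SZ, mul(SSZ, SSZ))), mul(SZ, Z)), Z)
  [3] add(S(add(add(SZ, mul(SSZ, SSZ)), mul(SZ, Z))), Z)
  [4] S(add(add(add(SZ, mul(SSZ, SSZ)), mul(SZ, Z)), Z))
  [5] S(add(add(S(add(Z, mul(SSZ, SSZ))), mul(SZ, Z)), Z))
  [6] S(add(S(add(add(Z, mul(SSZ, SSZ)), mul(SZ, Z))), Z))
  [7] S(S(add(add(add(Z, mul(SSZ, SSZ)), mul(SZ, Z)), Z)))
  [8] S(S(add(add(mul(SSZ, SSZ), mul(SZ, Z)), Z)))
  [9] S(S(add(add(add(SSZ, mul(SZ, SSZ)), mul(SZ, Z)), Z)))
  [10] S(S(add(add(S(add(SZ, mul(SZ, SSZ))), mul(SZ, Z)), Z)))
  [11] S(S(add(S(add(add(SZ, mul(SZ, SSZ)), mul(SZ, Z))), Z)))
  [12] S(S(S(add(add(add(SZ, mul(SZ, SSZ)), mul(SZ, Z)), Z))))
  [13] S(S(S(add(add(S(add(Z, mul(SZ, SSZ))), mul(SZ, Z)), Z))))
  [14] S(S(S(add(S(add(add(Z, mul(SZ, SSZ)), mul(SZ, Z))), Z))))
  [15] S(S(S(S(add(add(add(Z, mul(SZ, SSZ)), mul(SZ, Z)), Z)))))
  [16] S(S(S(S(add(add(mul(SZ, SSZ), mul(SZ, Z)), Z)))))
  [17] S(S(S(S(add(add(add(SSZ, mul(Z, SSZ)), mul(SZ, Z)), Z)))))
  [18] S(S(S(S(add(add(S(add(SZ, mul(Z, SSZ))), mul(SZ, Z)), Z)))))
  [19] S(S(S(S(add(S(add(add(SZ, mul(Z, SSZ)), mul(SZ, Z))), Z)))))
  [20] S(S(S(S(S(add(add(add(SZ, mul(Z, SSZ)), mul(SZ, Z)), Z))))))
  [21] S(S(S(S(S(add(add(S(add(Z, mul(Z, SSZ))), mul(SZ, Z)), Z))))))
  [22] S(S(S(S(S(add(S(add(add(Z, mul(Z, SSZ)), mul(SZ, Z))), Z))))))
  [23] S(S(S(S(S(S(add(add(add(Z, mul(Z, SSZ)), mul(SZ, Z)), Z)))))))
  [24] S(S(S(S(S(S(add(add(mul(Z, SSZ), mul(SZ, Z)), Z)))))))
  [25] S(S(S(S(S(S(add(add(Z, mul(SZ, Z)), Z)))))))
  [26] S(S(S(S(S(S(add(mul(SZ, Z), Z)))))))
  [27] S(S(S(S(S(S(add(add(Z, mul(Z, Z)), Z)))))))
  [28] S(S(S(S(S(S(add(mul(Z, Z), Z)))))))
  [29] S(S(S(S(S(S(add(Z, Z)))))))
  [30] S^6(Z)

Answer: DIFFERENT — A ⇓ SSSZ, B ⇓ S^6(Z)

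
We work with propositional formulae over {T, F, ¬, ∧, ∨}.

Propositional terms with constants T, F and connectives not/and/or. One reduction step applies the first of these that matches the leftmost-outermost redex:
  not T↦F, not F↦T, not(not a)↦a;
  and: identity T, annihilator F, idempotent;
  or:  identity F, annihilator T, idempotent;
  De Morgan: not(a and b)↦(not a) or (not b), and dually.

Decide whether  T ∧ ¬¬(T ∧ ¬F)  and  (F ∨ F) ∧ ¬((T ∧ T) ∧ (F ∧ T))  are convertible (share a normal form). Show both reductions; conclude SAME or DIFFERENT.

Answer: DIFFERENT — A ⇓ T, B ⇓ F

Derivation:
Term A:
  start: T ∧ ¬¬(T ∧ ¬F)
  →1  ¬¬(T ∧ ¬F)
  →2  T ∧ ¬F
  →3  ¬F
  →4  T

Term B:
  start: (F ∨ F) ∧ ¬((T ∧ T) ∧ (F ∧ T))
  →1  F ∧ ¬((T ∧ T) ∧ (F ∧ T))
  →2  F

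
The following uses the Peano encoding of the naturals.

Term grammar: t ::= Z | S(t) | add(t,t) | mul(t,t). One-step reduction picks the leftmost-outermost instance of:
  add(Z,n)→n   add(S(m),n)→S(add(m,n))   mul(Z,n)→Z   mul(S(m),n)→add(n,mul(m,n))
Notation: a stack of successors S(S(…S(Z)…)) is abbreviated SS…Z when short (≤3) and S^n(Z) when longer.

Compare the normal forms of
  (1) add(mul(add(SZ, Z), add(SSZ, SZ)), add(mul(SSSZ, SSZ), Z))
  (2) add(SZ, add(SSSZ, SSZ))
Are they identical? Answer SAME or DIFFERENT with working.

Term A:
  start: add(mul(add(SZ, Z), add(SSZ, SZ)), add(mul(SSSZ, SSZ), Z))
  step 1: add(mul(S(add(Z, Z)), add(SSZ, SZ)), add(mul(SSSZ, SSZ), Z))
  step 2: add(add(add(SSZ, SZ), mul(add(Z, Z), add(SSZ, SZ))), add(mul(SSSZ, SSZ), Z))
  step 3: add(add(S(add(SZ, SZ)), mul(add(Z, Z), add(SSZ, SZ))), add(mul(SSSZ, SSZ), Z))
  step 4: add(S(add(add(SZ, SZ), mul(add(Z, Z), add(SSZ, SZ)))), add(mul(SSSZ, SSZ), Z))
  step 5: S(add(add(add(SZ, SZ), mul(add(Z, Z), add(SSZ, SZ))), add(mul(SSSZ, SSZ), Z)))
  step 6: S(add(add(S(add(Z, SZ)), mul(add(Z, Z), add(SSZ, SZ))), add(mul(SSSZ, SSZ), Z)))
  step 7: S(add(S(add(add(Z, SZ), mul(add(Z, Z), add(SSZ, SZ)))), add(mul(SSSZ, SSZ), Z)))
  step 8: S(S(add(add(add(Z, SZ), mul(add(Z, Z), add(SSZ, SZ))), add(mul(SSSZ, SSZ), Z))))
  step 9: S(S(add(add(SZ, mul(add(Z, Z), add(SSZ, SZ))), add(mul(SSSZ, SSZ), Z))))
  step 10: S(S(add(S(add(Z, mul(add(Z, Z), add(SSZ, SZ)))), add(mul(SSSZ, SSZ), Z))))
  step 11: S(S(S(add(add(Z, mul(add(Z, Z), add(SSZ, SZ))), add(mul(SSSZ, SSZ), Z)))))
  step 12: S(S(S(add(mul(add(Z, Z), add(SSZ, SZ)), add(mul(SSSZ, SSZ), Z)))))
  step 13: S(S(S(add(mul(Z, add(SSZ, SZ)), add(mul(SSSZ, SSZ), Z)))))
  step 14: S(S(S(add(Z, add(mul(SSSZ, SSZ), Z)))))
  step 15: S(S(S(add(mul(SSSZ, SSZ), Z))))
  step 16: S(S(S(add(add(SSZ, mul(SSZ, SSZ)), Z))))
  step 17: S(S(S(add(S(add(SZ, mul(SSZ, SSZ))), Z))))
  step 18: S(S(S(S(add(add(SZ, mul(SSZ, SSZ)), Z)))))
  step 19: S(S(S(S(add(S(add(Z, mul(SSZ, SSZ))), Z)))))
  step 20: S(S(S(S(S(add(add(Z, mul(SSZ, SSZ)), Z))))))
  step 21: S(S(S(S(S(add(mul(SSZ, SSZ), Z))))))
  step 22: S(S(S(S(S(add(add(SSZ, mul(SZ, SSZ)), Z))))))
  step 23: S(S(S(S(S(add(S(add(SZ, mul(SZ, SSZ))), Z))))))
  step 24: S(S(S(S(S(S(add(add(SZ, mul(SZ, SSZ)), Z)))))))
  step 25: S(S(S(S(S(S(add(S(add(Z, mul(SZ, SSZ))), Z)))))))
  step 26: S(S(S(S(S(S(S(add(add(Z, mul(SZ, SSZ)), Z))))))))
  step 27: S(S(S(S(S(S(S(add(mul(SZ, SSZ), Z))))))))
  step 28: S(S(S(S(S(S(S(add(add(SSZ, mul(Z, SSZ)), Z))))))))
  step 29: S(S(S(S(S(S(S(add(S(add(SZ, mul(Z, SSZ))), Z))))))))
  step 30: S(S(S(S(S(S(S(S(add(add(SZ, mul(Z, SSZ)), Z)))))))))
  step 31: S(S(S(S(S(S(S(S(add(S(add(Z, mul(Z, SSZ))), Z)))))))))
  step 32: S(S(S(S(S(S(S(S(S(add(add(Z, mul(Z, SSZ)), Z))))))))))
  step 33: S(S(S(S(S(S(S(S(S(add(mul(Z, SSZ), Z))))))))))
  step 34: S(S(S(S(S(S(S(S(S(add(Z, Z))))))))))
  step 35: S^9(Z)

Term B:
  start: add(SZ, add(SSSZ, SSZ))
  step 1: S(add(Z, add(SSSZ, SSZ)))
  step 2: S(add(SSSZ, SSZ))
  step 3: S(S(add(SSZ, SSZ)))
  step 4: S(S(S(add(SZ, SSZ))))
  step 5: S(S(S(S(add(Z, SSZ)))))
  step 6: S^6(Z)

Answer: DIFFERENT — A ⇓ S^9(Z), B ⇓ S^6(Z)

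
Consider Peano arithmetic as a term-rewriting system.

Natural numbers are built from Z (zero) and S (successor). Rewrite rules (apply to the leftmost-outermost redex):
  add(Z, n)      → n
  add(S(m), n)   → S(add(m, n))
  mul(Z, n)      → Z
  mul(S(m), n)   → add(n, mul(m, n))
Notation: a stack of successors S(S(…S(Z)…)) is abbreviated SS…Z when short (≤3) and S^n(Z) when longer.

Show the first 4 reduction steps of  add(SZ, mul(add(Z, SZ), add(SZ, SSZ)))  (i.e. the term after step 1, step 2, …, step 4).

  start: add(SZ, mul(add(Z, SZ), add(SZ, SSZ)))
  →1  S(add(Z, mul(add(Z, SZ), add(SZ, SSZ))))
  →2  S(mul(add(Z, SZ), add(SZ, SSZ)))
  →3  S(mul(SZ, add(SZ, SSZ)))
  →4  S(add(add(SZ, SSZ), mul(Z, add(SZ, SSZ))))

Answer: after 4 steps: S(add(add(SZ, SSZ), mul(Z, add(SZ, SSZ))))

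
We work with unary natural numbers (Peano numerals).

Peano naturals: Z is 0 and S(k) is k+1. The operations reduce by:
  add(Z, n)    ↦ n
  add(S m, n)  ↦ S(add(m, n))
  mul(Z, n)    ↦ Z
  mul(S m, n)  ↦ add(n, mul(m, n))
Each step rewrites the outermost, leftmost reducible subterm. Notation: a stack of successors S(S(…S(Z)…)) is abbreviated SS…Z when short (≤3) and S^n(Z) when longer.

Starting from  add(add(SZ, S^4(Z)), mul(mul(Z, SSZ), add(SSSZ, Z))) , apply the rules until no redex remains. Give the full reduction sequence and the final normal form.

  start: add(add(SZ, S^4(Z)), mul(mul(Z, SSZ), add(SSSZ, Z)))
  [1] add(S(add(Z, S^4(Z))), mul(mul(Z, SSZ), add(SSSZ, Z)))
  [2] S(add(add(Z, S^4(Z)), mul(mul(Z, SSZ), add(SSSZ, Z))))
  [3] S(add(S^4(Z), mul(mul(Z, SSZ), add(SSSZ, Z))))
  [4] S(S(add(SSSZ, mul(mul(Z, SSZ), add(SSSZ, Z)))))
  [5] S(S(S(add(SSZ, mul(mul(Z, SSZ), add(SSSZ, Z))))))
  [6] S(S(S(S(add(SZ, mul(mul(Z, SSZ), add(SSSZ, Z)))))))
  [7] S(S(S(S(S(add(Z, mul(mul(Z, SSZ), add(SSSZ, Z))))))))
  [8] S(S(S(S(S(mul(mul(Z, SSZ), add(SSSZ, Z)))))))
  [9] S(S(S(S(S(mul(Z, add(SSSZ, Z)))))))
  [10] S^5(Z)

Answer: normal form = S^5(Z)  (in 10 steps)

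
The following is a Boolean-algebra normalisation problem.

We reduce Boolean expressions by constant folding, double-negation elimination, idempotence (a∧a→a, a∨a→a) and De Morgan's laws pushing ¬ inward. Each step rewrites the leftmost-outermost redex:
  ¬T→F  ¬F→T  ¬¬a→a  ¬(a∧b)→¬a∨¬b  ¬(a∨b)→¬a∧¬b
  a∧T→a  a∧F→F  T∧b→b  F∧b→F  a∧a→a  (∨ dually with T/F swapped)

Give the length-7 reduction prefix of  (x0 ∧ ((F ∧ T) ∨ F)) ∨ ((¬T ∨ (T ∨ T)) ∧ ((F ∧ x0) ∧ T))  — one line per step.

  start: (x0 ∧ ((F ∧ T) ∨ F)) ∨ ((¬T ∨ (T ∨ T)) ∧ ((F ∧ x0) ∧ T))
  [1] (x0 ∧ (F ∧ T)) ∨ ((¬T ∨ (T ∨ T)) ∧ ((F ∧ x0) ∧ T))
  [2] (x0 ∧ F) ∨ ((¬T ∨ (T ∨ T)) ∧ ((F ∧ x0) ∧ T))
  [3] F ∨ ((¬T ∨ (T ∨ T)) ∧ ((F ∧ x0) ∧ T))
  [4] (¬T ∨ (T ∨ T)) ∧ ((F ∧ x0) ∧ T)
  [5] (F ∨ (T ∨ T)) ∧ ((F ∧ x0) ∧ T)
  [6] (T ∨ T) ∧ ((F ∧ x0) ∧ T)
  [7] T ∧ ((F ∧ x0) ∧ T)

Answer: after 7 steps: T ∧ ((F ∧ x0) ∧ T)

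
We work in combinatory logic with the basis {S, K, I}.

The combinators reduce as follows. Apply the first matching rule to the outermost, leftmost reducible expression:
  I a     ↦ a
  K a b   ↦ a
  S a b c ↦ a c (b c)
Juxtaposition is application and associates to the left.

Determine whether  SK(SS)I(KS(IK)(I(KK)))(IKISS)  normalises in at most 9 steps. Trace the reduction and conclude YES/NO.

  start: SK(SS)I(KS(IK)(I(KK)))(IKISS)
  step 1: KI(SSI)(KS(IK)(I(KK)))(IKISS)
  step 2: I(KS(IK)(I(KK)))(IKISS)
  step 3: KS(IK)(I(KK))(IKISS)
  step 4: S(I(KK))(IKISS)
  step 5: S(KK)(IKISS)
  step 6: S(KK)(KISS)
  step 7: S(KK)(IS)
  step 8: S(KK)S

Answer: YES — reaches normal form S(KK)S in 8 ≤ 9 steps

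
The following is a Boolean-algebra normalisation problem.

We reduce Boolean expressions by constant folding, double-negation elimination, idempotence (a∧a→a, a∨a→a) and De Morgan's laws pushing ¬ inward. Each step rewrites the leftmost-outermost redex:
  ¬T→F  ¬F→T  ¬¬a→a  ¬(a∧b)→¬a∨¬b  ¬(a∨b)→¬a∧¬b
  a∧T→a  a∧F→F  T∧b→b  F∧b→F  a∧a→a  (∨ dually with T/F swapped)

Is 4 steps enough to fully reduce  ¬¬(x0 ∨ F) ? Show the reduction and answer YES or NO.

Answer: YES — reaches normal form x0 in 2 ≤ 4 steps

Reduction:
  start: ¬¬(x0 ∨ F)
  [1] x0 ∨ F
  [2] x0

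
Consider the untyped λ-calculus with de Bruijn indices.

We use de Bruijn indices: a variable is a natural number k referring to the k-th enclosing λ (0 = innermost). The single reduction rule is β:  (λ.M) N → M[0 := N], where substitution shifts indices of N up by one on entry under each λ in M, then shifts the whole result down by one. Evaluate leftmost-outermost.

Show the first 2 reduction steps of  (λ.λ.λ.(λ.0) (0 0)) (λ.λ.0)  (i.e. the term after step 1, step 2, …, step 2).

  start: (λ.λ.λ.(λ.0) (0 0)) (λ.λ.0)
  →1  λ.λ.(λ.0) (0 0)
  →2  λ.λ.0 0

Answer: after 2 steps: λ.λ.0 0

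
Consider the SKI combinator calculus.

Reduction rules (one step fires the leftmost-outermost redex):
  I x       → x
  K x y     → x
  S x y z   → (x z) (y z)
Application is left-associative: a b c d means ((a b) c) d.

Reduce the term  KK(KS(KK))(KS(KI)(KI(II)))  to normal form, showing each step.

  start: KK(KS(KK))(KS(KI)(KI(II)))
  step 1: K(KS(KI)(KI(II)))
  step 2: K(S(KI(II)))
  step 3: K(SI)

Answer: normal form = K(SI)  (in 3 steps)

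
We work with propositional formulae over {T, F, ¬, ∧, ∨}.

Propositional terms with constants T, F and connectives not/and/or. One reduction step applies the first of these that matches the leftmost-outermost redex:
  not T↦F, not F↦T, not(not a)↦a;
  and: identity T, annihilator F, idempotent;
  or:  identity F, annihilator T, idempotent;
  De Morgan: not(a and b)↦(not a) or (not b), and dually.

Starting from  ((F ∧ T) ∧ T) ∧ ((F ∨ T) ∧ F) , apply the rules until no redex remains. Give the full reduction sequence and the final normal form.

Answer: normal form = F  (in 3 steps)

Reduction:
  start: ((F ∧ T) ∧ T) ∧ ((F ∨ T) ∧ F)
  →1  (F ∧ T) ∧ ((F ∨ T) ∧ F)
  →2  F ∧ ((F ∨ T) ∧ F)
  →3  F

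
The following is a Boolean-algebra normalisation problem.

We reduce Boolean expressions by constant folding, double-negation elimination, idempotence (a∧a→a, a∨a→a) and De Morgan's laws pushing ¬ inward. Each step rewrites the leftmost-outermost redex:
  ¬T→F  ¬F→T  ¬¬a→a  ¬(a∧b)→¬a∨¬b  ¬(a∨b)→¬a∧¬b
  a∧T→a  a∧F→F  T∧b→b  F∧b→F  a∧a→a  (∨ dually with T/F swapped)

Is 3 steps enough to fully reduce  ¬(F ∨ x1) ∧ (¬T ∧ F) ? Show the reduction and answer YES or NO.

  start: ¬(F ∨ x1) ∧ (¬T ∧ F)
  step 1: (¬F ∧ ¬x1) ∧ (¬T ∧ F)
  step 2: (T ∧ ¬x1) ∧ (¬T ∧ F)
  step 3: ¬x1 ∧ (¬T ∧ F)

Answer: NO — after 3 steps the term is ¬x1 ∧ (¬T ∧ F), not yet normal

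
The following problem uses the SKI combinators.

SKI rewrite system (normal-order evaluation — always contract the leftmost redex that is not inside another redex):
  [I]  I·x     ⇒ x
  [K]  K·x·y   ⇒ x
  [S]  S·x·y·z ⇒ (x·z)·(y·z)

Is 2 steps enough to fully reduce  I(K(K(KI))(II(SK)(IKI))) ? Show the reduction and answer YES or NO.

Answer: YES — reaches normal form K(KI) in 2 ≤ 2 steps

Working:
  start: I(K(K(KI))(II(SK)(IKI)))
  [1] K(K(KI))(II(SK)(IKI))
  [2] K(KI)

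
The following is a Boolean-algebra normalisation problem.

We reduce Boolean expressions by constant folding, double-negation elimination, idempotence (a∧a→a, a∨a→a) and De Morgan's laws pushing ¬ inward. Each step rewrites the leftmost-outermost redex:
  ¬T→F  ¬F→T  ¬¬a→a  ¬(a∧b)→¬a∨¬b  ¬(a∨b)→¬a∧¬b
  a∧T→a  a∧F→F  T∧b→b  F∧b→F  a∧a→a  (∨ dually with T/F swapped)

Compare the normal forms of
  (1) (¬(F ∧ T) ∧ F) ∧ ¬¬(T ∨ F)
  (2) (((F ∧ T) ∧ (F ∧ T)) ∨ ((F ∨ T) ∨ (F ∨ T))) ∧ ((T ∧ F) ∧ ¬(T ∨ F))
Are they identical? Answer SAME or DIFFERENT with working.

Term A:
  start: (¬(F ∧ T) ∧ F) ∧ ¬¬(T ∨ F)
  →1  F ∧ ¬¬(T ∨ F)
  →2  F

Term B:
  start: (((F ∧ T) ∧ (F ∧ T)) ∨ ((F ∨ T) ∨ (F ∨ T))) ∧ ((T ∧ F) ∧ ¬(T ∨ F))
  →1  ((F ∧ T) ∨ ((F ∨ T) ∨ (F ∨ T))) ∧ ((T ∧ F) ∧ ¬(T ∨ F))
  →2  (F ∨ ((F ∨ T) ∨ (F ∨ T))) ∧ ((T ∧ F) ∧ ¬(T ∨ F))
  →3  ((F ∨ T) ∨ (F ∨ T)) ∧ ((T ∧ F) ∧ ¬(T ∨ F))
  →4  (F ∨ T) ∧ ((T ∧ F) ∧ ¬(T ∨ F))
  →5  T ∧ ((T ∧ F) ∧ ¬(T ∨ F))
  →6  (T ∧ F) ∧ ¬(T ∨ F)
  →7  F ∧ ¬(T ∨ F)
  →8  F

Answer: SAME — A ⇓ F, B ⇓ F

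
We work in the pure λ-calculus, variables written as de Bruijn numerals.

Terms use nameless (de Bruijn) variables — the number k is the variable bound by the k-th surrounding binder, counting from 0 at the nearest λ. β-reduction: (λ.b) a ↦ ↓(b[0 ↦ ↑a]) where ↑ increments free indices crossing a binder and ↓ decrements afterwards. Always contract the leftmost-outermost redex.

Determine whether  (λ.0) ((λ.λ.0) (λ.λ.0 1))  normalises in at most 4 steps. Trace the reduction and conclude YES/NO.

  start: (λ.0) ((λ.λ.0) (λ.λ.0 1))
  →1  (λ.λ.0) (λ.λ.0 1)
  →2  λ.0

Answer: YES — reaches normal form λ.0 in 2 ≤ 4 steps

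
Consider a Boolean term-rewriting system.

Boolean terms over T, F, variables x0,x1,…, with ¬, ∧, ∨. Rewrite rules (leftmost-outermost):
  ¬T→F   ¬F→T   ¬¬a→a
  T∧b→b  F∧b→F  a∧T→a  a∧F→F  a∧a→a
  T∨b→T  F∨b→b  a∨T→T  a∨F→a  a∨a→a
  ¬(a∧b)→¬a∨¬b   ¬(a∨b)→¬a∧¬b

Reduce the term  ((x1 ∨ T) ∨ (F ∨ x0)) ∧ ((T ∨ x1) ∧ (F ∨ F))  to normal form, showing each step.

Answer: normal form = F  (in 6 steps)

Reduction:
  start: ((x1 ∨ T) ∨ (F ∨ x0)) ∧ ((T ∨ x1) ∧ (F ∨ F))
  →1  (T ∨ (F ∨ x0)) ∧ ((T ∨ x1) ∧ (F ∨ F))
  →2  T ∧ ((T ∨ x1) ∧ (F ∨ F))
  →3  (T ∨ x1) ∧ (F ∨ F)
  →4  T ∧ (F ∨ F)
  →5  F ∨ F
  →6  F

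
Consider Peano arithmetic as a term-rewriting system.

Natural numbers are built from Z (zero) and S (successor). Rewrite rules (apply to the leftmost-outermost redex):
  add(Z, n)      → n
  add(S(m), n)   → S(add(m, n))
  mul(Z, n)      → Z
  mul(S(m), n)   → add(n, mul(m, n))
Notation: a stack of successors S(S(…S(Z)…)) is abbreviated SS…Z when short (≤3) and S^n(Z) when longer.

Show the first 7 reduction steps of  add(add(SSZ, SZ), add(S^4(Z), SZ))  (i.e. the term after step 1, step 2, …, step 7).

  start: add(add(SSZ, SZ), add(S^4(Z), SZ))
  step 1: add(S(add(SZ, SZ)), add(S^4(Z), SZ))
  step 2: S(add(add(SZ, SZ), add(S^4(Z), SZ)))
  step 3: S(add(S(add(Z, SZ)), add(S^4(Z), SZ)))
  step 4: S(S(add(add(Z, SZ), add(S^4(Z), SZ))))
  step 5: S(S(add(SZ, add(S^4(Z), SZ))))
  step 6: S(S(S(add(Z, add(S^4(Z), SZ)))))
  step 7: S(S(S(add(S^4(Z), SZ))))

Answer: after 7 steps: S(S(S(add(S^4(Z), SZ))))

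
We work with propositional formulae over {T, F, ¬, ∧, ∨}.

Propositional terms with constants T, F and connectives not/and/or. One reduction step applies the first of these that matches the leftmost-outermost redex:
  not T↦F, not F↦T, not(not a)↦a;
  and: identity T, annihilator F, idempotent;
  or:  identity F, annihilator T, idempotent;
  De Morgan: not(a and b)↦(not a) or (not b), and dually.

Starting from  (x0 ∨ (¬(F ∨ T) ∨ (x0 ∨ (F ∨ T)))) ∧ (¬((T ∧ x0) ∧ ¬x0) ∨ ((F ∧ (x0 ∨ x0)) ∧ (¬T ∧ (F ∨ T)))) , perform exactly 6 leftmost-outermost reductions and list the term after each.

  start: (x0 ∨ (¬(F ∨ T) ∨ (x0 ∨ (F ∨ T)))) ∧ (¬((T ∧ x0) ∧ ¬x0) ∨ ((F ∧ (x0 ∨ x0)) ∧ (¬T ∧ (F ∨ T))))
  [1] (x0 ∨ ((¬F ∧ ¬T) ∨ (x0 ∨ (F ∨ T)))) ∧ (¬((T ∧ x0) ∧ ¬x0) ∨ ((F ∧ (x0 ∨ x0)) ∧ (¬T ∧ (F ∨ T))))
  [2] (x0 ∨ ((T ∧ ¬T) ∨ (x0 ∨ (F ∨ T)))) ∧ (¬((T ∧ x0) ∧ ¬x0) ∨ ((F ∧ (x0 ∨ x0)) ∧ (¬T ∧ (F ∨ T))))
  [3] (x0 ∨ (¬T ∨ (x0 ∨ (F ∨ T)))) ∧ (¬((T ∧ x0) ∧ ¬x0) ∨ ((F ∧ (x0 ∨ x0)) ∧ (¬T ∧ (F ∨ T))))
  [4] (x0 ∨ (F ∨ (x0 ∨ (F ∨ T)))) ∧ (¬((T ∧ x0) ∧ ¬x0) ∨ ((F ∧ (x0 ∨ x0)) ∧ (¬T ∧ (F ∨ T))))
  [5] (x0 ∨ (x0 ∨ (F ∨ T))) ∧ (¬((T ∧ x0) ∧ ¬x0) ∨ ((F ∧ (x0 ∨ x0)) ∧ (¬T ∧ (F ∨ T))))
  [6] (x0 ∨ (x0 ∨ T)) ∧ (¬((T ∧ x0) ∧ ¬x0) ∨ ((F ∧ (x0 ∨ x0)) ∧ (¬T ∧ (F ∨ T))))

Answer: after 6 steps: (x0 ∨ (x0 ∨ T)) ∧ (¬((T ∧ x0) ∧ ¬x0) ∨ ((F ∧ (x0 ∨ x0)) ∧ (¬T ∧ (F ∨ T))))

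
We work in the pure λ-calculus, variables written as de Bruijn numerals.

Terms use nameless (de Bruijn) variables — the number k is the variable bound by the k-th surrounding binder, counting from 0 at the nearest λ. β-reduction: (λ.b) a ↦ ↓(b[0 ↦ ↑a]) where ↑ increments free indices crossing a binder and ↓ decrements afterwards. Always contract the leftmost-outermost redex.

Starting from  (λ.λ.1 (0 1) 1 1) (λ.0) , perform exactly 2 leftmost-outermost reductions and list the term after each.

  start: (λ.λ.1 (0 1) 1 1) (λ.0)
  step 1: λ.(λ.0) (0 (λ.0)) (λ.0) (λ.0)
  step 2: λ.0 (λ.0) (λ.0) (λ.0)

Answer: after 2 steps: λ.0 (λ.0) (λ.0) (λ.0)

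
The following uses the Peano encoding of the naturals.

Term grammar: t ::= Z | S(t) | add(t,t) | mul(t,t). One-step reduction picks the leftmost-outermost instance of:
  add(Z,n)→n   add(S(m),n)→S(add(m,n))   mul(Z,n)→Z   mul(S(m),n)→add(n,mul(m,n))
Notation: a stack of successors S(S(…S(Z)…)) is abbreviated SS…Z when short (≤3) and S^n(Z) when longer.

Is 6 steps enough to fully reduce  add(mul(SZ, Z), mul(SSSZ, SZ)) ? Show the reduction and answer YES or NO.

  start: add(mul(SZ, Z), mul(SSSZ, SZ))
  →1  add(add(Z, mul(Z, Z)), mul(SSSZ, SZ))
  →2  add(mul(Z, Z), mul(SSSZ, SZ))
  →3  add(Z, mul(SSSZ, SZ))
  →4  mul(SSSZ, SZ)
  →5  add(SZ, mul(SSZ, SZ))
  →6  S(add(Z, mul(SSZ, SZ)))

Answer: NO — after 6 steps the term is S(add(Z, mul(SSZ, SZ))), not yet normal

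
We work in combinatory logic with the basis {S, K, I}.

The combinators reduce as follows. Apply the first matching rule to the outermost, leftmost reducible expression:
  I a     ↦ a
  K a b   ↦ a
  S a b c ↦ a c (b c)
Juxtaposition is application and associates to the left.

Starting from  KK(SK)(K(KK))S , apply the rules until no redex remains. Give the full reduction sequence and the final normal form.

Answer: normal form = K(KK)  (in 2 steps)

Reduction:
  start: KK(SK)(K(KK))S
  step 1: K(K(KK))S
  step 2: K(KK)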